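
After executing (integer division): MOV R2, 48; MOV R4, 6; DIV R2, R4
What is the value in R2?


Register state trace:
  MOV R2, 48  → R2 = 48
  MOV R4, 6  → R4 = 6
  DIV R2, R4  → R2 = 48 // 6 = 8
Final: R2 = 8

8


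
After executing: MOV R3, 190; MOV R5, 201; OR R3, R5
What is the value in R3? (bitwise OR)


Register state trace:
  MOV R3, 190  → R3 = 190 (0b10111110)
  MOV R5, 201  → R5 = 201 (0b11001001)
  OR R3, R5   → R3 = 190 OR 201 = 255 (0b11111111)
Final: R3 = 255

255


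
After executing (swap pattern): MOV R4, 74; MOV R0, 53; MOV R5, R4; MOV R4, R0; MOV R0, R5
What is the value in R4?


Register state trace (swap pattern):
  MOV R4, 74  → R4 = 74
  MOV R0, 53  → R0 = 53
  MOV R5, R4  → R5 = 74  (save R4)
  MOV R4, R0  → R4 = 53  (R4 gets R0's value)
  MOV R0, R5  → R0 = 74  (R0 gets saved value)
Final: R4 = 53

53


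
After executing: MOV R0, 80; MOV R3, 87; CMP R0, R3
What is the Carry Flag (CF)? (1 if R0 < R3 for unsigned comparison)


Register state trace:
  MOV R0, 80  → R0 = 80
  MOV R3, 87  → R3 = 87
  CMP R0, R3  → unsigned 80 - 87: borrow occurs
  80 < 87, so CF = 1
CF = 1

1


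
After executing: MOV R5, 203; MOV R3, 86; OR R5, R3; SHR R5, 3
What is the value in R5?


Register state trace:
  MOV R5, 203  → R5 = 203 (0b11001011)
  MOV R3, 86  → R3 = 86 (0b01010110)
  OR R5, R3  → R5 = 203 OR 86 = 223 (0b11011111)
  SHR R5, 3  → R5 = 223 >> 3 = 27
Final: R5 = 27

27


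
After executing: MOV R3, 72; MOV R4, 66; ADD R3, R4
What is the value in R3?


Register state trace:
  MOV R3, 72  → R3 = 72
  MOV R4, 66  → R4 = 66
  ADD R3, R4  → R3 = 72 + 66 = 138
Final: R3 = 138

138


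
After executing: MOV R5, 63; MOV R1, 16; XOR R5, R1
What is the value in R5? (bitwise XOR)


Register state trace:
  MOV R5, 63  → R5 = 63 (0b00111111)
  MOV R1, 16  → R1 = 16 (0b00010000)
  XOR R5, R1  → R5 = 63 XOR 16 = 47 (0b00101111)
Final: R5 = 47

47


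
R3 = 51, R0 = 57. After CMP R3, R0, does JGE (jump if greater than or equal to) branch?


Trace:
  R3 = 51, R0 = 57
  CMP R3, R0  → compares 51 vs 57
  JGE checks: is 51 greater than or equal to 57?
  51 < 57, so condition is false
Branch taken: No

No


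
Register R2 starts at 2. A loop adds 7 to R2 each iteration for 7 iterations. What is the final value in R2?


Starting value: R2 = 2
  Iter 1: R2 = 2 + 7 = 9
  Iter 2: R2 = 9 + 7 = 16
  Iter 3: R2 = 16 + 7 = 23
  Iter 4: R2 = 23 + 7 = 30
  Iter 5: R2 = 30 + 7 = 37
  Iter 6: R2 = 37 + 7 = 44
  Iter 7: R2 = 44 + 7 = 51
Final: R2 = 51

51


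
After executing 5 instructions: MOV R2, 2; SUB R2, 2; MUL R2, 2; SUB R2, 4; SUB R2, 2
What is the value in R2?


Register state trace:
  MOV R2, 2  → R2 = 2
  SUB R2, 2  → R2 = 2 - 2 = 0
  MUL R2, 2  → R2 = 0 * 2 = 0
  SUB R2, 4  → R2 = 0 - 4 = -4
  SUB R2, 2  → R2 = -4 - 2 = -6
Final: R2 = -6

-6


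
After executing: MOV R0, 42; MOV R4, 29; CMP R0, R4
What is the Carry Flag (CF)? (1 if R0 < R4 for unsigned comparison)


Register state trace:
  MOV R0, 42  → R0 = 42
  MOV R4, 29  → R4 = 29
  CMP R0, R4  → unsigned 42 - 29: no borrow
  42 >= 29, so CF = 0
CF = 0

0


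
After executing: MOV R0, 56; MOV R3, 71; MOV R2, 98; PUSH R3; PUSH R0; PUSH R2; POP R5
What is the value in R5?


Stack trace (top is rightmost):
  MOV R0, 56  → R0 = 56
  MOV R3, 71  → R3 = 71
  MOV R2, 98  → R2 = 98
  PUSH R3  → stack: [71]
  PUSH R0  → stack: [71, 56]
  PUSH R2  → stack: [71, 56, 98]
  POP R5  → R5 = 98, stack: [71, 56]
Final: R5 = 98

98


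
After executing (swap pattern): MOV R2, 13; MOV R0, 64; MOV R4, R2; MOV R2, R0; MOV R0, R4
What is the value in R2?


Register state trace (swap pattern):
  MOV R2, 13  → R2 = 13
  MOV R0, 64  → R0 = 64
  MOV R4, R2  → R4 = 13  (save R2)
  MOV R2, R0  → R2 = 64  (R2 gets R0's value)
  MOV R0, R4  → R0 = 13  (R0 gets saved value)
Final: R2 = 64

64


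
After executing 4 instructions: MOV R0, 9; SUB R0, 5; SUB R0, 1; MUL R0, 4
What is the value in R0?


Register state trace:
  MOV R0, 9  → R0 = 9
  SUB R0, 5  → R0 = 9 - 5 = 4
  SUB R0, 1  → R0 = 4 - 1 = 3
  MUL R0, 4  → R0 = 3 * 4 = 12
Final: R0 = 12

12


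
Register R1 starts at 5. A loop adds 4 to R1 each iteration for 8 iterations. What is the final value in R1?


Starting value: R1 = 5
  Iter 1: R1 = 5 + 4 = 9
  Iter 2: R1 = 9 + 4 = 13
  Iter 3: R1 = 13 + 4 = 17
  Iter 4: R1 = 17 + 4 = 21
  Iter 5: R1 = 21 + 4 = 25
  Iter 6: R1 = 25 + 4 = 29
  Iter 7: R1 = 29 + 4 = 33
  Iter 8: R1 = 33 + 4 = 37
Final: R1 = 37

37


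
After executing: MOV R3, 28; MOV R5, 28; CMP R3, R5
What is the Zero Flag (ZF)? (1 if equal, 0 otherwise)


Register state trace:
  MOV R3, 28  → R3 = 28
  MOV R5, 28  → R5 = 28
  CMP R3, R5  → computes 28 - 28 = 0
  Result is zero, so values are equal
ZF = 1

1


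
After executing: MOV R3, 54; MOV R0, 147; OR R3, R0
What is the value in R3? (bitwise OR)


Register state trace:
  MOV R3, 54  → R3 = 54 (0b00110110)
  MOV R0, 147  → R0 = 147 (0b10010011)
  OR R3, R0   → R3 = 54 OR 147 = 183 (0b10110111)
Final: R3 = 183

183


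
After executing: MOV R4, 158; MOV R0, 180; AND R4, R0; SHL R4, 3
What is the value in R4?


Register state trace:
  MOV R4, 158  → R4 = 158 (0b10011110)
  MOV R0, 180  → R0 = 180 (0b10110100)
  AND R4, R0  → R4 = 158 AND 180 = 148 (0b10010100)
  SHL R4, 3  → R4 = 148 << 3 = 1184
Final: R4 = 1184

1184


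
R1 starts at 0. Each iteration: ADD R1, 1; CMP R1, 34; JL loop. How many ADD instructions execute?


Loop trace (R1 starts at 0, target 34, step 1):
  ADD #1: R1 = 0 + 1 = 1  → 1 < 34, loop
  ADD #2: R1 = 1 + 1 = 2  → 2 < 34, loop
  ADD #3: R1 = 2 + 1 = 3  → 3 < 34, loop
  ADD #4: R1 = 3 + 1 = 4  → 4 < 34, loop
  ADD #5: R1 = 4 + 1 = 5  → 5 < 34, loop
  ADD #6: R1 = 5 + 1 = 6  → 6 < 34, loop
  ADD #7: R1 = 6 + 1 = 7  → 7 < 34, loop
  ADD #8: R1 = 7 + 1 = 8  → 8 < 34, loop
  ADD #9: R1 = 8 + 1 = 9  → 9 < 34, loop
  ADD #10: R1 = 9 + 1 = 10  → 10 < 34, loop
  ADD #11: R1 = 10 + 1 = 11  → 11 < 34, loop
  ADD #12: R1 = 11 + 1 = 12  → 12 < 34, loop
  ADD #13: R1 = 12 + 1 = 13  → 13 < 34, loop
  ADD #14: R1 = 13 + 1 = 14  → 14 < 34, loop
  ADD #15: R1 = 14 + 1 = 15  → 15 < 34, loop
  ADD #16: R1 = 15 + 1 = 16  → 16 < 34, loop
  ADD #17: R1 = 16 + 1 = 17  → 17 < 34, loop
  ADD #18: R1 = 17 + 1 = 18  → 18 < 34, loop
  ADD #19: R1 = 18 + 1 = 19  → 19 < 34, loop
  ADD #20: R1 = 19 + 1 = 20  → 20 < 34, loop
  ADD #21: R1 = 20 + 1 = 21  → 21 < 34, loop
  ADD #22: R1 = 21 + 1 = 22  → 22 < 34, loop
  ADD #23: R1 = 22 + 1 = 23  → 23 < 34, loop
  ADD #24: R1 = 23 + 1 = 24  → 24 < 34, loop
  ADD #25: R1 = 24 + 1 = 25  → 25 < 34, loop
  ADD #26: R1 = 25 + 1 = 26  → 26 < 34, loop
  ADD #27: R1 = 26 + 1 = 27  → 27 < 34, loop
  ADD #28: R1 = 27 + 1 = 28  → 28 < 34, loop
  ADD #29: R1 = 28 + 1 = 29  → 29 < 34, loop
  ADD #30: R1 = 29 + 1 = 30  → 30 < 34, loop
  ADD #31: R1 = 30 + 1 = 31  → 31 < 34, loop
  ADD #32: R1 = 31 + 1 = 32  → 32 < 34, loop
  ADD #33: R1 = 32 + 1 = 33  → 33 < 34, loop
  ADD #34: R1 = 33 + 1 = 34  → 34 >= 34, exit
Total ADD instructions: 34

34


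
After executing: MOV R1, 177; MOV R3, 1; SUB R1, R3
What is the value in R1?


Register state trace:
  MOV R1, 177  → R1 = 177
  MOV R3, 1  → R3 = 1
  SUB R1, R3  → R1 = 177 - 1 = 176
Final: R1 = 176

176


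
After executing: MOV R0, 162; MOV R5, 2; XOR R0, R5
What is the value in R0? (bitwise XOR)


Register state trace:
  MOV R0, 162  → R0 = 162 (0b10100010)
  MOV R5, 2  → R5 = 2 (0b00000010)
  XOR R0, R5  → R0 = 162 XOR 2 = 160 (0b10100000)
Final: R0 = 160

160


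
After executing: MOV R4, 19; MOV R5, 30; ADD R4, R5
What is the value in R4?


Register state trace:
  MOV R4, 19  → R4 = 19
  MOV R5, 30  → R5 = 30
  ADD R4, R5  → R4 = 19 + 30 = 49
Final: R4 = 49

49


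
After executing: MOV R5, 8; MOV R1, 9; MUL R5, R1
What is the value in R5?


Register state trace:
  MOV R5, 8  → R5 = 8
  MOV R1, 9  → R1 = 9
  MUL R5, R1  → R5 = 8 * 9 = 72
Final: R5 = 72

72


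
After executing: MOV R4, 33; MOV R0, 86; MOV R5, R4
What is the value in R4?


Register state trace:
  MOV R4, 33  → R4 = 33
  MOV R0, 86  → R0 = 86
  MOV R5, R4  → R5 = 33
Final: R4 = 33

33


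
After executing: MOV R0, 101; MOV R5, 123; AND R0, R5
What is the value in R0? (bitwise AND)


Register state trace:
  MOV R0, 101  → R0 = 101 (0b01100101)
  MOV R5, 123  → R5 = 123 (0b01111011)
  AND R0, R5  → R0 = 101 AND 123 = 97 (0b01100001)
Final: R0 = 97

97


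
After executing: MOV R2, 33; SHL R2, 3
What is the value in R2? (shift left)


Register state trace:
  MOV R2, 33  → R2 = 33
  SHL R2, 3  → R2 = 33 << 3 = 33 * 2^3 = 264
Final: R2 = 264

264


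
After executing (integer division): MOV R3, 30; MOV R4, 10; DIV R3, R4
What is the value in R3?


Register state trace:
  MOV R3, 30  → R3 = 30
  MOV R4, 10  → R4 = 10
  DIV R3, R4  → R3 = 30 // 10 = 3
Final: R3 = 3

3


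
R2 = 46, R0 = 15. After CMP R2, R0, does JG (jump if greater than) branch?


Trace:
  R2 = 46, R0 = 15
  CMP R2, R0  → compares 46 vs 15
  JG checks: is 46 greater than 15?
  46 > 15, so condition is true
Branch taken: Yes

Yes


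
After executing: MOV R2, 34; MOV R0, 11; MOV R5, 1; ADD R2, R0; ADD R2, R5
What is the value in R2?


Register state trace:
  MOV R2, 34  → R2 = 34
  MOV R0, 11  → R0 = 11
  MOV R5, 1  → R5 = 1
  ADD R2, R0  → R2 = 34 + 11 = 45
  ADD R2, R5  → R2 = 45 + 1 = 46
Final: R2 = 46

46


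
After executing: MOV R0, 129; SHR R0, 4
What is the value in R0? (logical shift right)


Register state trace:
  MOV R0, 129  → R0 = 129
  SHR R0, 4  → R0 = 129 >> 4 = 129 // 2^4 = 8
Final: R0 = 8

8


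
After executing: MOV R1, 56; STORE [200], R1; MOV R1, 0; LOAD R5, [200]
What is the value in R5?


Register and memory trace:
  MOV R1, 56  → R1 = 56
  STORE [200], R1  → mem[200] = 56
  MOV R1, 0  → R1 = 0
  LOAD R5, [200]  → R5 = mem[200] = 56
Final: R5 = 56

56


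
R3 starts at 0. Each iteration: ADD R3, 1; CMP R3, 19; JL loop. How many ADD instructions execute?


Loop trace (R3 starts at 0, target 19, step 1):
  ADD #1: R3 = 0 + 1 = 1  → 1 < 19, loop
  ADD #2: R3 = 1 + 1 = 2  → 2 < 19, loop
  ADD #3: R3 = 2 + 1 = 3  → 3 < 19, loop
  ADD #4: R3 = 3 + 1 = 4  → 4 < 19, loop
  ADD #5: R3 = 4 + 1 = 5  → 5 < 19, loop
  ADD #6: R3 = 5 + 1 = 6  → 6 < 19, loop
  ADD #7: R3 = 6 + 1 = 7  → 7 < 19, loop
  ADD #8: R3 = 7 + 1 = 8  → 8 < 19, loop
  ADD #9: R3 = 8 + 1 = 9  → 9 < 19, loop
  ADD #10: R3 = 9 + 1 = 10  → 10 < 19, loop
  ADD #11: R3 = 10 + 1 = 11  → 11 < 19, loop
  ADD #12: R3 = 11 + 1 = 12  → 12 < 19, loop
  ADD #13: R3 = 12 + 1 = 13  → 13 < 19, loop
  ADD #14: R3 = 13 + 1 = 14  → 14 < 19, loop
  ADD #15: R3 = 14 + 1 = 15  → 15 < 19, loop
  ADD #16: R3 = 15 + 1 = 16  → 16 < 19, loop
  ADD #17: R3 = 16 + 1 = 17  → 17 < 19, loop
  ADD #18: R3 = 17 + 1 = 18  → 18 < 19, loop
  ADD #19: R3 = 18 + 1 = 19  → 19 >= 19, exit
Total ADD instructions: 19

19


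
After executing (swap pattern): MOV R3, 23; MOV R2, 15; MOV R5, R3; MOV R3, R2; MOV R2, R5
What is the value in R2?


Register state trace (swap pattern):
  MOV R3, 23  → R3 = 23
  MOV R2, 15  → R2 = 15
  MOV R5, R3  → R5 = 23  (save R3)
  MOV R3, R2  → R3 = 15  (R3 gets R2's value)
  MOV R2, R5  → R2 = 23  (R2 gets saved value)
Final: R2 = 23

23


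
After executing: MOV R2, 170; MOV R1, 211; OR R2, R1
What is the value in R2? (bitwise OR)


Register state trace:
  MOV R2, 170  → R2 = 170 (0b10101010)
  MOV R1, 211  → R1 = 211 (0b11010011)
  OR R2, R1   → R2 = 170 OR 211 = 251 (0b11111011)
Final: R2 = 251

251


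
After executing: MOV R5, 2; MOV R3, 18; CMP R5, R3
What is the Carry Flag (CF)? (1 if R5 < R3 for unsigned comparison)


Register state trace:
  MOV R5, 2  → R5 = 2
  MOV R3, 18  → R3 = 18
  CMP R5, R3  → unsigned 2 - 18: borrow occurs
  2 < 18, so CF = 1
CF = 1

1


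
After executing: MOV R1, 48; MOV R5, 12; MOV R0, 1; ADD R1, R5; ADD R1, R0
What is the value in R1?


Register state trace:
  MOV R1, 48  → R1 = 48
  MOV R5, 12  → R5 = 12
  MOV R0, 1  → R0 = 1
  ADD R1, R5  → R1 = 48 + 12 = 60
  ADD R1, R0  → R1 = 60 + 1 = 61
Final: R1 = 61

61


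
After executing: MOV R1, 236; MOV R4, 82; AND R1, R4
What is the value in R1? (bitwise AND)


Register state trace:
  MOV R1, 236  → R1 = 236 (0b11101100)
  MOV R4, 82  → R4 = 82 (0b01010010)
  AND R1, R4  → R1 = 236 AND 82 = 64 (0b01000000)
Final: R1 = 64

64


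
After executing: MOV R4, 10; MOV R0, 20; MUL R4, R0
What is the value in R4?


Register state trace:
  MOV R4, 10  → R4 = 10
  MOV R0, 20  → R0 = 20
  MUL R4, R0  → R4 = 10 * 20 = 200
Final: R4 = 200

200


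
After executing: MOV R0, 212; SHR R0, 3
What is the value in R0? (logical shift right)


Register state trace:
  MOV R0, 212  → R0 = 212
  SHR R0, 3  → R0 = 212 >> 3 = 212 // 2^3 = 26
Final: R0 = 26

26


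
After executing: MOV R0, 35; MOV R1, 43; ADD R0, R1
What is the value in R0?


Register state trace:
  MOV R0, 35  → R0 = 35
  MOV R1, 43  → R1 = 43
  ADD R0, R1  → R0 = 35 + 43 = 78
Final: R0 = 78

78


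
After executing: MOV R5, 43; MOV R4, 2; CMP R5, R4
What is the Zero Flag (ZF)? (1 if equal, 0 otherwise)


Register state trace:
  MOV R5, 43  → R5 = 43
  MOV R4, 2  → R4 = 2
  CMP R5, R4  → computes 43 - 2 = 41
  Result is nonzero, so values are not equal
ZF = 0

0


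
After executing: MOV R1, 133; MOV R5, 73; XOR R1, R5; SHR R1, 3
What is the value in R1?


Register state trace:
  MOV R1, 133  → R1 = 133 (0b10000101)
  MOV R5, 73  → R5 = 73 (0b01001001)
  XOR R1, R5  → R1 = 133 XOR 73 = 204 (0b11001100)
  SHR R1, 3  → R1 = 204 >> 3 = 25
Final: R1 = 25

25


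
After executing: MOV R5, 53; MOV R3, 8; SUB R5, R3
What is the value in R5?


Register state trace:
  MOV R5, 53  → R5 = 53
  MOV R3, 8  → R3 = 8
  SUB R5, R3  → R5 = 53 - 8 = 45
Final: R5 = 45

45


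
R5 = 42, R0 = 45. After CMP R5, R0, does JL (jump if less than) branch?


Trace:
  R5 = 42, R0 = 45
  CMP R5, R0  → compares 42 vs 45
  JL checks: is 42 less than 45?
  42 < 45, so condition is true
Branch taken: Yes

Yes


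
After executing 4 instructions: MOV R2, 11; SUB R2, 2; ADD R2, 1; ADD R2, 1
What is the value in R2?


Register state trace:
  MOV R2, 11  → R2 = 11
  SUB R2, 2  → R2 = 11 - 2 = 9
  ADD R2, 1  → R2 = 9 + 1 = 10
  ADD R2, 1  → R2 = 10 + 1 = 11
Final: R2 = 11

11


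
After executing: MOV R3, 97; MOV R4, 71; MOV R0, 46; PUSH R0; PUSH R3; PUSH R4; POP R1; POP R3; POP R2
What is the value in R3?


Stack trace (top is rightmost):
  MOV R3, 97  → R3 = 97
  MOV R4, 71  → R4 = 71
  MOV R0, 46  → R0 = 46
  PUSH R0  → stack: [46]
  PUSH R3  → stack: [46, 97]
  PUSH R4  → stack: [46, 97, 71]
  POP R1  → R1 = 71, stack: [46, 97]
  POP R3  → R3 = 97, stack: [46]
  POP R2  → R2 = 46, stack: []
Final: R3 = 97

97


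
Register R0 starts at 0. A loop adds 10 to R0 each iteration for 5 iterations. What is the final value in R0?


Starting value: R0 = 0
  Iter 1: R0 = 0 + 10 = 10
  Iter 2: R0 = 10 + 10 = 20
  Iter 3: R0 = 20 + 10 = 30
  Iter 4: R0 = 30 + 10 = 40
  Iter 5: R0 = 40 + 10 = 50
Final: R0 = 50

50


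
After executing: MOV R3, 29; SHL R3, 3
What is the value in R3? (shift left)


Register state trace:
  MOV R3, 29  → R3 = 29
  SHL R3, 3  → R3 = 29 << 3 = 29 * 2^3 = 232
Final: R3 = 232

232


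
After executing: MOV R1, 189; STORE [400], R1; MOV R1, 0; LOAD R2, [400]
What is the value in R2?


Register and memory trace:
  MOV R1, 189  → R1 = 189
  STORE [400], R1  → mem[400] = 189
  MOV R1, 0  → R1 = 0
  LOAD R2, [400]  → R2 = mem[400] = 189
Final: R2 = 189

189


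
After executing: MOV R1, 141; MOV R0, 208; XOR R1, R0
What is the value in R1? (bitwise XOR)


Register state trace:
  MOV R1, 141  → R1 = 141 (0b10001101)
  MOV R0, 208  → R0 = 208 (0b11010000)
  XOR R1, R0  → R1 = 141 XOR 208 = 93 (0b01011101)
Final: R1 = 93

93


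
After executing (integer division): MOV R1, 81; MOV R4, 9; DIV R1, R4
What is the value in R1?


Register state trace:
  MOV R1, 81  → R1 = 81
  MOV R4, 9  → R4 = 9
  DIV R1, R4  → R1 = 81 // 9 = 9
Final: R1 = 9

9


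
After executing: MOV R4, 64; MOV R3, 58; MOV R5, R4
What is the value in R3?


Register state trace:
  MOV R4, 64  → R4 = 64
  MOV R3, 58  → R3 = 58
  MOV R5, R4  → R5 = 64
Final: R3 = 58

58


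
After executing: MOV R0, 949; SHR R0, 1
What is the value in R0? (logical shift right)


Register state trace:
  MOV R0, 949  → R0 = 949
  SHR R0, 1  → R0 = 949 >> 1 = 949 // 2^1 = 474
Final: R0 = 474

474


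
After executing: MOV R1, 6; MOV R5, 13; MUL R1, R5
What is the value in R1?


Register state trace:
  MOV R1, 6  → R1 = 6
  MOV R5, 13  → R5 = 13
  MUL R1, R5  → R1 = 6 * 13 = 78
Final: R1 = 78

78


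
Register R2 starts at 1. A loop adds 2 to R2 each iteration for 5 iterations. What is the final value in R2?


Starting value: R2 = 1
  Iter 1: R2 = 1 + 2 = 3
  Iter 2: R2 = 3 + 2 = 5
  Iter 3: R2 = 5 + 2 = 7
  Iter 4: R2 = 7 + 2 = 9
  Iter 5: R2 = 9 + 2 = 11
Final: R2 = 11

11


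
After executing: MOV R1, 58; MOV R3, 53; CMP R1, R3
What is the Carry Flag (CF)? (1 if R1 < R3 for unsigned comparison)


Register state trace:
  MOV R1, 58  → R1 = 58
  MOV R3, 53  → R3 = 53
  CMP R1, R3  → unsigned 58 - 53: no borrow
  58 >= 53, so CF = 0
CF = 0

0


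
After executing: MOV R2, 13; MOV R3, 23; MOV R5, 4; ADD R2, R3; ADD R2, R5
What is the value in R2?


Register state trace:
  MOV R2, 13  → R2 = 13
  MOV R3, 23  → R3 = 23
  MOV R5, 4  → R5 = 4
  ADD R2, R3  → R2 = 13 + 23 = 36
  ADD R2, R5  → R2 = 36 + 4 = 40
Final: R2 = 40

40


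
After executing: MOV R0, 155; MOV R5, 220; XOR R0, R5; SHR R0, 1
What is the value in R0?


Register state trace:
  MOV R0, 155  → R0 = 155 (0b10011011)
  MOV R5, 220  → R5 = 220 (0b11011100)
  XOR R0, R5  → R0 = 155 XOR 220 = 71 (0b01000111)
  SHR R0, 1  → R0 = 71 >> 1 = 35
Final: R0 = 35

35


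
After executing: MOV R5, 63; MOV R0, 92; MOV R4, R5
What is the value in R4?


Register state trace:
  MOV R5, 63  → R5 = 63
  MOV R0, 92  → R0 = 92
  MOV R4, R5  → R4 = 63
Final: R4 = 63

63


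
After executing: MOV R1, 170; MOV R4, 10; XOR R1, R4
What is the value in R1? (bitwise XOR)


Register state trace:
  MOV R1, 170  → R1 = 170 (0b10101010)
  MOV R4, 10  → R4 = 10 (0b00001010)
  XOR R1, R4  → R1 = 170 XOR 10 = 160 (0b10100000)
Final: R1 = 160

160


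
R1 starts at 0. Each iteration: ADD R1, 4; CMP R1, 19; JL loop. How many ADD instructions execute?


Loop trace (R1 starts at 0, target 19, step 4):
  ADD #1: R1 = 0 + 4 = 4  → 4 < 19, loop
  ADD #2: R1 = 4 + 4 = 8  → 8 < 19, loop
  ADD #3: R1 = 8 + 4 = 12  → 12 < 19, loop
  ADD #4: R1 = 12 + 4 = 16  → 16 < 19, loop
  ADD #5: R1 = 16 + 4 = 20  → 20 >= 19, exit
Total ADD instructions: 5

5


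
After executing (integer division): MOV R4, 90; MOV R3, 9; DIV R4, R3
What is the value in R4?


Register state trace:
  MOV R4, 90  → R4 = 90
  MOV R3, 9  → R3 = 9
  DIV R4, R3  → R4 = 90 // 9 = 10
Final: R4 = 10

10


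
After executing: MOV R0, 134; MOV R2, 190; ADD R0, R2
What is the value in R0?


Register state trace:
  MOV R0, 134  → R0 = 134
  MOV R2, 190  → R2 = 190
  ADD R0, R2  → R0 = 134 + 190 = 324
Final: R0 = 324

324


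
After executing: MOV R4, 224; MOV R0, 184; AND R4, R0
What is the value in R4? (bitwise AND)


Register state trace:
  MOV R4, 224  → R4 = 224 (0b11100000)
  MOV R0, 184  → R0 = 184 (0b10111000)
  AND R4, R0  → R4 = 224 AND 184 = 160 (0b10100000)
Final: R4 = 160

160


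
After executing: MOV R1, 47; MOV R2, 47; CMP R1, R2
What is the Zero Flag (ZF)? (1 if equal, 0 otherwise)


Register state trace:
  MOV R1, 47  → R1 = 47
  MOV R2, 47  → R2 = 47
  CMP R1, R2  → computes 47 - 47 = 0
  Result is zero, so values are equal
ZF = 1

1


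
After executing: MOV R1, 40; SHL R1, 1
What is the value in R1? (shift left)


Register state trace:
  MOV R1, 40  → R1 = 40
  SHL R1, 1  → R1 = 40 << 1 = 40 * 2^1 = 80
Final: R1 = 80

80


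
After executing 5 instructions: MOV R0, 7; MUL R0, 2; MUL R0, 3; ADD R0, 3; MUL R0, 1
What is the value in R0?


Register state trace:
  MOV R0, 7  → R0 = 7
  MUL R0, 2  → R0 = 7 * 2 = 14
  MUL R0, 3  → R0 = 14 * 3 = 42
  ADD R0, 3  → R0 = 42 + 3 = 45
  MUL R0, 1  → R0 = 45 * 1 = 45
Final: R0 = 45

45


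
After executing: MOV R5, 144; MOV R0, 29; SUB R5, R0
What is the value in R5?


Register state trace:
  MOV R5, 144  → R5 = 144
  MOV R0, 29  → R0 = 29
  SUB R5, R0  → R5 = 144 - 29 = 115
Final: R5 = 115

115


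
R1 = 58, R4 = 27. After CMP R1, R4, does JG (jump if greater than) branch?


Trace:
  R1 = 58, R4 = 27
  CMP R1, R4  → compares 58 vs 27
  JG checks: is 58 greater than 27?
  58 > 27, so condition is true
Branch taken: Yes

Yes


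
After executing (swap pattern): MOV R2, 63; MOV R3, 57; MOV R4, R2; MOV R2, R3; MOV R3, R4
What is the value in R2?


Register state trace (swap pattern):
  MOV R2, 63  → R2 = 63
  MOV R3, 57  → R3 = 57
  MOV R4, R2  → R4 = 63  (save R2)
  MOV R2, R3  → R2 = 57  (R2 gets R3's value)
  MOV R3, R4  → R3 = 63  (R3 gets saved value)
Final: R2 = 57

57


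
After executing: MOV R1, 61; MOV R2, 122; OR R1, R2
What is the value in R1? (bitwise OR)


Register state trace:
  MOV R1, 61  → R1 = 61 (0b00111101)
  MOV R2, 122  → R2 = 122 (0b01111010)
  OR R1, R2   → R1 = 61 OR 122 = 127 (0b01111111)
Final: R1 = 127

127


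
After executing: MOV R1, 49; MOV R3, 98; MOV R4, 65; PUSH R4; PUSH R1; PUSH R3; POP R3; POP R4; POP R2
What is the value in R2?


Stack trace (top is rightmost):
  MOV R1, 49  → R1 = 49
  MOV R3, 98  → R3 = 98
  MOV R4, 65  → R4 = 65
  PUSH R4  → stack: [65]
  PUSH R1  → stack: [65, 49]
  PUSH R3  → stack: [65, 49, 98]
  POP R3  → R3 = 98, stack: [65, 49]
  POP R4  → R4 = 49, stack: [65]
  POP R2  → R2 = 65, stack: []
Final: R2 = 65

65


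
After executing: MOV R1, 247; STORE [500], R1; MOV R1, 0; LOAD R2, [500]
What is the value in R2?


Register and memory trace:
  MOV R1, 247  → R1 = 247
  STORE [500], R1  → mem[500] = 247
  MOV R1, 0  → R1 = 0
  LOAD R2, [500]  → R2 = mem[500] = 247
Final: R2 = 247

247


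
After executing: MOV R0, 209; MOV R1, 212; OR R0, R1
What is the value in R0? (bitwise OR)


Register state trace:
  MOV R0, 209  → R0 = 209 (0b11010001)
  MOV R1, 212  → R1 = 212 (0b11010100)
  OR R0, R1   → R0 = 209 OR 212 = 213 (0b11010101)
Final: R0 = 213

213


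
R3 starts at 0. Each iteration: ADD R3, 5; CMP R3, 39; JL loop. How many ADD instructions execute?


Loop trace (R3 starts at 0, target 39, step 5):
  ADD #1: R3 = 0 + 5 = 5  → 5 < 39, loop
  ADD #2: R3 = 5 + 5 = 10  → 10 < 39, loop
  ADD #3: R3 = 10 + 5 = 15  → 15 < 39, loop
  ADD #4: R3 = 15 + 5 = 20  → 20 < 39, loop
  ADD #5: R3 = 20 + 5 = 25  → 25 < 39, loop
  ADD #6: R3 = 25 + 5 = 30  → 30 < 39, loop
  ADD #7: R3 = 30 + 5 = 35  → 35 < 39, loop
  ADD #8: R3 = 35 + 5 = 40  → 40 >= 39, exit
Total ADD instructions: 8

8


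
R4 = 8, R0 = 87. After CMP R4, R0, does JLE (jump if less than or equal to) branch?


Trace:
  R4 = 8, R0 = 87
  CMP R4, R0  → compares 8 vs 87
  JLE checks: is 8 less than or equal to 87?
  8 < 87, so condition is true
Branch taken: Yes

Yes


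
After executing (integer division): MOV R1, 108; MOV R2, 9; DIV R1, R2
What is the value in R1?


Register state trace:
  MOV R1, 108  → R1 = 108
  MOV R2, 9  → R2 = 9
  DIV R1, R2  → R1 = 108 // 9 = 12
Final: R1 = 12

12


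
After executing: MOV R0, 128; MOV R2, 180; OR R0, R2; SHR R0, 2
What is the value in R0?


Register state trace:
  MOV R0, 128  → R0 = 128 (0b10000000)
  MOV R2, 180  → R2 = 180 (0b10110100)
  OR R0, R2  → R0 = 128 OR 180 = 180 (0b10110100)
  SHR R0, 2  → R0 = 180 >> 2 = 45
Final: R0 = 45

45


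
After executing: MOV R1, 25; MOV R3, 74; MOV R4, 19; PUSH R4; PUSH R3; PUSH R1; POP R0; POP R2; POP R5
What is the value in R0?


Stack trace (top is rightmost):
  MOV R1, 25  → R1 = 25
  MOV R3, 74  → R3 = 74
  MOV R4, 19  → R4 = 19
  PUSH R4  → stack: [19]
  PUSH R3  → stack: [19, 74]
  PUSH R1  → stack: [19, 74, 25]
  POP R0  → R0 = 25, stack: [19, 74]
  POP R2  → R2 = 74, stack: [19]
  POP R5  → R5 = 19, stack: []
Final: R0 = 25

25


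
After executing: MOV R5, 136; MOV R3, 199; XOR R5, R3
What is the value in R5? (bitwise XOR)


Register state trace:
  MOV R5, 136  → R5 = 136 (0b10001000)
  MOV R3, 199  → R3 = 199 (0b11000111)
  XOR R5, R3  → R5 = 136 XOR 199 = 79 (0b01001111)
Final: R5 = 79

79


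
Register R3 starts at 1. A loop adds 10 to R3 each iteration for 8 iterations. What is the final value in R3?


Starting value: R3 = 1
  Iter 1: R3 = 1 + 10 = 11
  Iter 2: R3 = 11 + 10 = 21
  Iter 3: R3 = 21 + 10 = 31
  Iter 4: R3 = 31 + 10 = 41
  Iter 5: R3 = 41 + 10 = 51
  Iter 6: R3 = 51 + 10 = 61
  Iter 7: R3 = 61 + 10 = 71
  Iter 8: R3 = 71 + 10 = 81
Final: R3 = 81

81


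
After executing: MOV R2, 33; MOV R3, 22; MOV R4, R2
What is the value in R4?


Register state trace:
  MOV R2, 33  → R2 = 33
  MOV R3, 22  → R3 = 22
  MOV R4, R2  → R4 = 33
Final: R4 = 33

33


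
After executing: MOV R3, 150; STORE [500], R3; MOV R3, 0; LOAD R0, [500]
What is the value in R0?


Register and memory trace:
  MOV R3, 150  → R3 = 150
  STORE [500], R3  → mem[500] = 150
  MOV R3, 0  → R3 = 0
  LOAD R0, [500]  → R0 = mem[500] = 150
Final: R0 = 150

150


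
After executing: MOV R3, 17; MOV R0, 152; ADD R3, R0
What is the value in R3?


Register state trace:
  MOV R3, 17  → R3 = 17
  MOV R0, 152  → R0 = 152
  ADD R3, R0  → R3 = 17 + 152 = 169
Final: R3 = 169

169


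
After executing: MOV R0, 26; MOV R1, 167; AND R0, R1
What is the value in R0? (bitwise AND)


Register state trace:
  MOV R0, 26  → R0 = 26 (0b00011010)
  MOV R1, 167  → R1 = 167 (0b10100111)
  AND R0, R1  → R0 = 26 AND 167 = 2 (0b00000010)
Final: R0 = 2

2


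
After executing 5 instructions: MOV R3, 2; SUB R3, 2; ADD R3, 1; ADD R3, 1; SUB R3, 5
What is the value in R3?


Register state trace:
  MOV R3, 2  → R3 = 2
  SUB R3, 2  → R3 = 2 - 2 = 0
  ADD R3, 1  → R3 = 0 + 1 = 1
  ADD R3, 1  → R3 = 1 + 1 = 2
  SUB R3, 5  → R3 = 2 - 5 = -3
Final: R3 = -3

-3


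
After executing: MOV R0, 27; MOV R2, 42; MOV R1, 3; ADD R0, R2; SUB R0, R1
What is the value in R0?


Register state trace:
  MOV R0, 27  → R0 = 27
  MOV R2, 42  → R2 = 42
  MOV R1, 3  → R1 = 3
  ADD R0, R2  → R0 = 27 + 42 = 69
  SUB R0, R1  → R0 = 69 - 3 = 66
Final: R0 = 66

66


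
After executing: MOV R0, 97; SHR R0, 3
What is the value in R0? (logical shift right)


Register state trace:
  MOV R0, 97  → R0 = 97
  SHR R0, 3  → R0 = 97 >> 3 = 97 // 2^3 = 12
Final: R0 = 12

12


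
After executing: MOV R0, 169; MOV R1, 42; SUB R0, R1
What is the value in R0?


Register state trace:
  MOV R0, 169  → R0 = 169
  MOV R1, 42  → R1 = 42
  SUB R0, R1  → R0 = 169 - 42 = 127
Final: R0 = 127

127


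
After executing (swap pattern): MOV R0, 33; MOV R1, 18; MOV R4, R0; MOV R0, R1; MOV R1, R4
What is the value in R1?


Register state trace (swap pattern):
  MOV R0, 33  → R0 = 33
  MOV R1, 18  → R1 = 18
  MOV R4, R0  → R4 = 33  (save R0)
  MOV R0, R1  → R0 = 18  (R0 gets R1's value)
  MOV R1, R4  → R1 = 33  (R1 gets saved value)
Final: R1 = 33

33


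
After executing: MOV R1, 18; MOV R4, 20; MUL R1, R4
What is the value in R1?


Register state trace:
  MOV R1, 18  → R1 = 18
  MOV R4, 20  → R4 = 20
  MUL R1, R4  → R1 = 18 * 20 = 360
Final: R1 = 360

360


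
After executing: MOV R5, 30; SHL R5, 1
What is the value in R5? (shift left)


Register state trace:
  MOV R5, 30  → R5 = 30
  SHL R5, 1  → R5 = 30 << 1 = 30 * 2^1 = 60
Final: R5 = 60

60


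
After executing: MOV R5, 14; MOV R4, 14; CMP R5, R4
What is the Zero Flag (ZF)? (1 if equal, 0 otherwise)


Register state trace:
  MOV R5, 14  → R5 = 14
  MOV R4, 14  → R4 = 14
  CMP R5, R4  → computes 14 - 14 = 0
  Result is zero, so values are equal
ZF = 1

1


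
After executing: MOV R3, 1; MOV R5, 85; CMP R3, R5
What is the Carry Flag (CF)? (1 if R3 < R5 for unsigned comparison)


Register state trace:
  MOV R3, 1  → R3 = 1
  MOV R5, 85  → R5 = 85
  CMP R3, R5  → unsigned 1 - 85: borrow occurs
  1 < 85, so CF = 1
CF = 1

1


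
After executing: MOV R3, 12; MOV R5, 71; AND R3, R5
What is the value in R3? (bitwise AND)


Register state trace:
  MOV R3, 12  → R3 = 12 (0b00001100)
  MOV R5, 71  → R5 = 71 (0b01000111)
  AND R3, R5  → R3 = 12 AND 71 = 4 (0b00000100)
Final: R3 = 4

4


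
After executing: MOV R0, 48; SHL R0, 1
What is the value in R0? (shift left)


Register state trace:
  MOV R0, 48  → R0 = 48
  SHL R0, 1  → R0 = 48 << 1 = 48 * 2^1 = 96
Final: R0 = 96

96


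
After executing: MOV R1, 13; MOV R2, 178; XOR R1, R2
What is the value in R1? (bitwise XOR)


Register state trace:
  MOV R1, 13  → R1 = 13 (0b00001101)
  MOV R2, 178  → R2 = 178 (0b10110010)
  XOR R1, R2  → R1 = 13 XOR 178 = 191 (0b10111111)
Final: R1 = 191

191


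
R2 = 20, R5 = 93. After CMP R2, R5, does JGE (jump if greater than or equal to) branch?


Trace:
  R2 = 20, R5 = 93
  CMP R2, R5  → compares 20 vs 93
  JGE checks: is 20 greater than or equal to 93?
  20 < 93, so condition is false
Branch taken: No

No


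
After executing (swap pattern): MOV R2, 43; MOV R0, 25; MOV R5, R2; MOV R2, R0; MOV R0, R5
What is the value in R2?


Register state trace (swap pattern):
  MOV R2, 43  → R2 = 43
  MOV R0, 25  → R0 = 25
  MOV R5, R2  → R5 = 43  (save R2)
  MOV R2, R0  → R2 = 25  (R2 gets R0's value)
  MOV R0, R5  → R0 = 43  (R0 gets saved value)
Final: R2 = 25

25


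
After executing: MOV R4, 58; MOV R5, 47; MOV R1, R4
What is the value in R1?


Register state trace:
  MOV R4, 58  → R4 = 58
  MOV R5, 47  → R5 = 47
  MOV R1, R4  → R1 = 58
Final: R1 = 58

58


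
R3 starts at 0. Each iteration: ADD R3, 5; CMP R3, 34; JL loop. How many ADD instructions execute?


Loop trace (R3 starts at 0, target 34, step 5):
  ADD #1: R3 = 0 + 5 = 5  → 5 < 34, loop
  ADD #2: R3 = 5 + 5 = 10  → 10 < 34, loop
  ADD #3: R3 = 10 + 5 = 15  → 15 < 34, loop
  ADD #4: R3 = 15 + 5 = 20  → 20 < 34, loop
  ADD #5: R3 = 20 + 5 = 25  → 25 < 34, loop
  ADD #6: R3 = 25 + 5 = 30  → 30 < 34, loop
  ADD #7: R3 = 30 + 5 = 35  → 35 >= 34, exit
Total ADD instructions: 7

7


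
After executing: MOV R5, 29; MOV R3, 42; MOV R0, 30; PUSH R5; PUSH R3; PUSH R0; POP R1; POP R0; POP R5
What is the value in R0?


Stack trace (top is rightmost):
  MOV R5, 29  → R5 = 29
  MOV R3, 42  → R3 = 42
  MOV R0, 30  → R0 = 30
  PUSH R5  → stack: [29]
  PUSH R3  → stack: [29, 42]
  PUSH R0  → stack: [29, 42, 30]
  POP R1  → R1 = 30, stack: [29, 42]
  POP R0  → R0 = 42, stack: [29]
  POP R5  → R5 = 29, stack: []
Final: R0 = 42

42


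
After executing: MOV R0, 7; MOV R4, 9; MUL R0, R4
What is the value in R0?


Register state trace:
  MOV R0, 7  → R0 = 7
  MOV R4, 9  → R4 = 9
  MUL R0, R4  → R0 = 7 * 9 = 63
Final: R0 = 63

63


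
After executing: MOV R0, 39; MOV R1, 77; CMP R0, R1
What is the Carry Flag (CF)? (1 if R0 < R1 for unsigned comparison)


Register state trace:
  MOV R0, 39  → R0 = 39
  MOV R1, 77  → R1 = 77
  CMP R0, R1  → unsigned 39 - 77: borrow occurs
  39 < 77, so CF = 1
CF = 1

1


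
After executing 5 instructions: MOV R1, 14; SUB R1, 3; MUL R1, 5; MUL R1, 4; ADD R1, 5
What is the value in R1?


Register state trace:
  MOV R1, 14  → R1 = 14
  SUB R1, 3  → R1 = 14 - 3 = 11
  MUL R1, 5  → R1 = 11 * 5 = 55
  MUL R1, 4  → R1 = 55 * 4 = 220
  ADD R1, 5  → R1 = 220 + 5 = 225
Final: R1 = 225

225


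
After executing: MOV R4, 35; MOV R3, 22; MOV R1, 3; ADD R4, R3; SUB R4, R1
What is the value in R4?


Register state trace:
  MOV R4, 35  → R4 = 35
  MOV R3, 22  → R3 = 22
  MOV R1, 3  → R1 = 3
  ADD R4, R3  → R4 = 35 + 22 = 57
  SUB R4, R1  → R4 = 57 - 3 = 54
Final: R4 = 54

54


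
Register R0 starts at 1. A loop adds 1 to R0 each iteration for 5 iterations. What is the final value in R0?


Starting value: R0 = 1
  Iter 1: R0 = 1 + 1 = 2
  Iter 2: R0 = 2 + 1 = 3
  Iter 3: R0 = 3 + 1 = 4
  Iter 4: R0 = 4 + 1 = 5
  Iter 5: R0 = 5 + 1 = 6
Final: R0 = 6

6


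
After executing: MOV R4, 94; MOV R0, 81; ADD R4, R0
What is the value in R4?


Register state trace:
  MOV R4, 94  → R4 = 94
  MOV R0, 81  → R0 = 81
  ADD R4, R0  → R4 = 94 + 81 = 175
Final: R4 = 175

175


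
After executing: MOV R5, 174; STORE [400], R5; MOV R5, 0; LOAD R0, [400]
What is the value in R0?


Register and memory trace:
  MOV R5, 174  → R5 = 174
  STORE [400], R5  → mem[400] = 174
  MOV R5, 0  → R5 = 0
  LOAD R0, [400]  → R0 = mem[400] = 174
Final: R0 = 174

174


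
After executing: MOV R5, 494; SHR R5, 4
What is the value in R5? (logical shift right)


Register state trace:
  MOV R5, 494  → R5 = 494
  SHR R5, 4  → R5 = 494 >> 4 = 494 // 2^4 = 30
Final: R5 = 30

30


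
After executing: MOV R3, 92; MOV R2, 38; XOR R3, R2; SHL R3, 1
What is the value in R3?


Register state trace:
  MOV R3, 92  → R3 = 92 (0b01011100)
  MOV R2, 38  → R2 = 38 (0b00100110)
  XOR R3, R2  → R3 = 92 XOR 38 = 122 (0b01111010)
  SHL R3, 1  → R3 = 122 << 1 = 244
Final: R3 = 244

244


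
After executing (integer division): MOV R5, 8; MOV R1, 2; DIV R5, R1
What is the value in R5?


Register state trace:
  MOV R5, 8  → R5 = 8
  MOV R1, 2  → R1 = 2
  DIV R5, R1  → R5 = 8 // 2 = 4
Final: R5 = 4

4


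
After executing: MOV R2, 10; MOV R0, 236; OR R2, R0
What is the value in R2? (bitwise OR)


Register state trace:
  MOV R2, 10  → R2 = 10 (0b00001010)
  MOV R0, 236  → R0 = 236 (0b11101100)
  OR R2, R0   → R2 = 10 OR 236 = 238 (0b11101110)
Final: R2 = 238

238


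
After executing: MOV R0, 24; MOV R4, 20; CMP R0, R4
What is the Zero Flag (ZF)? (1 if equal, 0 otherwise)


Register state trace:
  MOV R0, 24  → R0 = 24
  MOV R4, 20  → R4 = 20
  CMP R0, R4  → computes 24 - 20 = 4
  Result is nonzero, so values are not equal
ZF = 0

0


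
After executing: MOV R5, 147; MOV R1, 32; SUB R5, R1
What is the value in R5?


Register state trace:
  MOV R5, 147  → R5 = 147
  MOV R1, 32  → R1 = 32
  SUB R5, R1  → R5 = 147 - 32 = 115
Final: R5 = 115

115


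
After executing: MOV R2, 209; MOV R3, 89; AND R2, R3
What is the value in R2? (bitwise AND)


Register state trace:
  MOV R2, 209  → R2 = 209 (0b11010001)
  MOV R3, 89  → R3 = 89 (0b01011001)
  AND R2, R3  → R2 = 209 AND 89 = 81 (0b01010001)
Final: R2 = 81

81


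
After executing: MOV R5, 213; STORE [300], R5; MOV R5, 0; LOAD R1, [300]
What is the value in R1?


Register and memory trace:
  MOV R5, 213  → R5 = 213
  STORE [300], R5  → mem[300] = 213
  MOV R5, 0  → R5 = 0
  LOAD R1, [300]  → R1 = mem[300] = 213
Final: R1 = 213

213


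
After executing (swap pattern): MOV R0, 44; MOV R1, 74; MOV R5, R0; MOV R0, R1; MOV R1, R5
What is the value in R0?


Register state trace (swap pattern):
  MOV R0, 44  → R0 = 44
  MOV R1, 74  → R1 = 74
  MOV R5, R0  → R5 = 44  (save R0)
  MOV R0, R1  → R0 = 74  (R0 gets R1's value)
  MOV R1, R5  → R1 = 44  (R1 gets saved value)
Final: R0 = 74

74


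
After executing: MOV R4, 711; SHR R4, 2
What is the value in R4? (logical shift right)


Register state trace:
  MOV R4, 711  → R4 = 711
  SHR R4, 2  → R4 = 711 >> 2 = 711 // 2^2 = 177
Final: R4 = 177

177


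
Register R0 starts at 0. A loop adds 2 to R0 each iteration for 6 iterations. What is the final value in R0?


Starting value: R0 = 0
  Iter 1: R0 = 0 + 2 = 2
  Iter 2: R0 = 2 + 2 = 4
  Iter 3: R0 = 4 + 2 = 6
  Iter 4: R0 = 6 + 2 = 8
  Iter 5: R0 = 8 + 2 = 10
  Iter 6: R0 = 10 + 2 = 12
Final: R0 = 12

12


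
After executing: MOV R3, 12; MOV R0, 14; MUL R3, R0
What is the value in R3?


Register state trace:
  MOV R3, 12  → R3 = 12
  MOV R0, 14  → R0 = 14
  MUL R3, R0  → R3 = 12 * 14 = 168
Final: R3 = 168

168


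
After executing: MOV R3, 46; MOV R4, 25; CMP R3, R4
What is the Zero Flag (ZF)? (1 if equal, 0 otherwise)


Register state trace:
  MOV R3, 46  → R3 = 46
  MOV R4, 25  → R4 = 25
  CMP R3, R4  → computes 46 - 25 = 21
  Result is nonzero, so values are not equal
ZF = 0

0


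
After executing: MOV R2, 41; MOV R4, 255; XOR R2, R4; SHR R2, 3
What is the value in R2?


Register state trace:
  MOV R2, 41  → R2 = 41 (0b00101001)
  MOV R4, 255  → R4 = 255 (0b11111111)
  XOR R2, R4  → R2 = 41 XOR 255 = 214 (0b11010110)
  SHR R2, 3  → R2 = 214 >> 3 = 26
Final: R2 = 26

26


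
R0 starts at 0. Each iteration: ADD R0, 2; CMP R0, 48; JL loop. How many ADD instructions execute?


Loop trace (R0 starts at 0, target 48, step 2):
  ADD #1: R0 = 0 + 2 = 2  → 2 < 48, loop
  ADD #2: R0 = 2 + 2 = 4  → 4 < 48, loop
  ADD #3: R0 = 4 + 2 = 6  → 6 < 48, loop
  ADD #4: R0 = 6 + 2 = 8  → 8 < 48, loop
  ADD #5: R0 = 8 + 2 = 10  → 10 < 48, loop
  ADD #6: R0 = 10 + 2 = 12  → 12 < 48, loop
  ADD #7: R0 = 12 + 2 = 14  → 14 < 48, loop
  ADD #8: R0 = 14 + 2 = 16  → 16 < 48, loop
  ADD #9: R0 = 16 + 2 = 18  → 18 < 48, loop
  ADD #10: R0 = 18 + 2 = 20  → 20 < 48, loop
  ADD #11: R0 = 20 + 2 = 22  → 22 < 48, loop
  ADD #12: R0 = 22 + 2 = 24  → 24 < 48, loop
  ADD #13: R0 = 24 + 2 = 26  → 26 < 48, loop
  ADD #14: R0 = 26 + 2 = 28  → 28 < 48, loop
  ADD #15: R0 = 28 + 2 = 30  → 30 < 48, loop
  ADD #16: R0 = 30 + 2 = 32  → 32 < 48, loop
  ADD #17: R0 = 32 + 2 = 34  → 34 < 48, loop
  ADD #18: R0 = 34 + 2 = 36  → 36 < 48, loop
  ADD #19: R0 = 36 + 2 = 38  → 38 < 48, loop
  ADD #20: R0 = 38 + 2 = 40  → 40 < 48, loop
  ADD #21: R0 = 40 + 2 = 42  → 42 < 48, loop
  ADD #22: R0 = 42 + 2 = 44  → 44 < 48, loop
  ADD #23: R0 = 44 + 2 = 46  → 46 < 48, loop
  ADD #24: R0 = 46 + 2 = 48  → 48 >= 48, exit
Total ADD instructions: 24

24


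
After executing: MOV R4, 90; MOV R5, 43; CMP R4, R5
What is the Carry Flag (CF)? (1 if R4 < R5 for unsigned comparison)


Register state trace:
  MOV R4, 90  → R4 = 90
  MOV R5, 43  → R5 = 43
  CMP R4, R5  → unsigned 90 - 43: no borrow
  90 >= 43, so CF = 0
CF = 0

0


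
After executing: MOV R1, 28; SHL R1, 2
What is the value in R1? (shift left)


Register state trace:
  MOV R1, 28  → R1 = 28
  SHL R1, 2  → R1 = 28 << 2 = 28 * 2^2 = 112
Final: R1 = 112

112


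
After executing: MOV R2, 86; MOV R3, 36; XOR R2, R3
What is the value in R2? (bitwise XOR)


Register state trace:
  MOV R2, 86  → R2 = 86 (0b01010110)
  MOV R3, 36  → R3 = 36 (0b00100100)
  XOR R2, R3  → R2 = 86 XOR 36 = 114 (0b01110010)
Final: R2 = 114

114


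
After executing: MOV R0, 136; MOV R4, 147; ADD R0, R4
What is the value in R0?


Register state trace:
  MOV R0, 136  → R0 = 136
  MOV R4, 147  → R4 = 147
  ADD R0, R4  → R0 = 136 + 147 = 283
Final: R0 = 283

283


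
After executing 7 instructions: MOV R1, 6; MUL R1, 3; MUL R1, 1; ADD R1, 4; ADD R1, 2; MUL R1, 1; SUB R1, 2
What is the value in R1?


Register state trace:
  MOV R1, 6  → R1 = 6
  MUL R1, 3  → R1 = 6 * 3 = 18
  MUL R1, 1  → R1 = 18 * 1 = 18
  ADD R1, 4  → R1 = 18 + 4 = 22
  ADD R1, 2  → R1 = 22 + 2 = 24
  MUL R1, 1  → R1 = 24 * 1 = 24
  SUB R1, 2  → R1 = 24 - 2 = 22
Final: R1 = 22

22


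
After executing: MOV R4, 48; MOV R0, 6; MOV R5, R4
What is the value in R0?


Register state trace:
  MOV R4, 48  → R4 = 48
  MOV R0, 6  → R0 = 6
  MOV R5, R4  → R5 = 48
Final: R0 = 6

6
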